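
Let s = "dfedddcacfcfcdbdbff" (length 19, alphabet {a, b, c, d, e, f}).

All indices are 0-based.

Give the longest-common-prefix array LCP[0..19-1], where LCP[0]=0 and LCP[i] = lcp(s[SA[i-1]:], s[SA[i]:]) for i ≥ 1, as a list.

sorted suffixes:
  #0 SA[0]=7  'acfcfcdbdbff'
  #1 SA[1]=14  'bdbff'
  #2 SA[2]=16  'bff'
  #3 SA[3]=6  'cacfcfcdbdbff'
  #4 SA[4]=12  'cdbdbff'
  #5 SA[5]=10  'cfcdbdbff'
  #6 SA[6]=8  'cfcfcdbdbff'
  #7 SA[7]=13  'dbdbff'
  #8 SA[8]=15  'dbff'
  #9 SA[9]=5  'dcacfcfcdbdbff'
  #10 SA[10]=4  'ddcacfcfcdbdbff'
  #11 SA[11]=3  'dddcacfcfcdbdbff'
  #12 SA[12]=0  'dfedddcacfcfcdbdbff'
  #13 SA[13]=2  'edddcacfcfcdbdbff'
  #14 SA[14]=18  'f'
  #15 SA[15]=11  'fcdbdbff'
  #16 SA[16]=9  'fcfcdbdbff'
  #17 SA[17]=1  'fedddcacfcfcdbdbff'
  #18 SA[18]=17  'ff'

SA = [7, 14, 16, 6, 12, 10, 8, 13, 15, 5, 4, 3, 0, 2, 18, 11, 9, 1, 17]
i: (SA[i-1],SA[i]) lcp shared
  1: (7,14) 0 ''
  2: (14,16) 1 'b'
  3: (16,6) 0 ''
  4: (6,12) 1 'c'
  5: (12,10) 1 'c'
  6: (10,8) 3 'cfc'
  7: (8,13) 0 ''
  8: (13,15) 2 'db'
  9: (15,5) 1 'd'
  10: (5,4) 1 'd'
  11: (4,3) 2 'dd'
  12: (3,0) 1 'd'
  13: (0,2) 0 ''
  14: (2,18) 0 ''
  15: (18,11) 1 'f'
  16: (11,9) 2 'fc'
  17: (9,1) 1 'f'
  18: (1,17) 1 'f'

[0, 0, 1, 0, 1, 1, 3, 0, 2, 1, 1, 2, 1, 0, 0, 1, 2, 1, 1]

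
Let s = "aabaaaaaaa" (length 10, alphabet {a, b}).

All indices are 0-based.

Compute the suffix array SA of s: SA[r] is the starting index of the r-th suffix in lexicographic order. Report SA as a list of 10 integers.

rank→(start, suffix):
  0 → (9, 'a')
  1 → (8, 'aa')
  2 → (7, 'aaa')
  3 → (6, 'aaaa')
  4 → (5, 'aaaaa')
  5 → (4, 'aaaaaa')
  6 → (3, 'aaaaaaa')
  7 → (0, 'aabaaaaaaa')
  8 → (1, 'abaaaaaaa')
  9 → (2, 'baaaaaaa')

[9, 8, 7, 6, 5, 4, 3, 0, 1, 2]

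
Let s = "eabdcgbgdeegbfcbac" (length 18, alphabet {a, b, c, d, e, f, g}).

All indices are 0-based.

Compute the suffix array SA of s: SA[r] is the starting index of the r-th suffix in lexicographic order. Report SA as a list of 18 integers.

sorted suffixes:
  #0 SA[0]=1  'abdcgbgdeegbfcbac'
  #1 SA[1]=16  'ac'
  #2 SA[2]=15  'bac'
  #3 SA[3]=2  'bdcgbgdeegbfcbac'
  #4 SA[4]=12  'bfcbac'
  #5 SA[5]=6  'bgdeegbfcbac'
  #6 SA[6]=17  'c'
  #7 SA[7]=14  'cbac'
  #8 SA[8]=4  'cgbgdeegbfcbac'
  #9 SA[9]=3  'dcgbgdeegbfcbac'
  #10 SA[10]=8  'deegbfcbac'
  #11 SA[11]=0  'eabdcgbgdeegbfcbac'
  #12 SA[12]=9  'eegbfcbac'
  #13 SA[13]=10  'egbfcbac'
  #14 SA[14]=13  'fcbac'
  #15 SA[15]=11  'gbfcbac'
  #16 SA[16]=5  'gbgdeegbfcbac'
  #17 SA[17]=7  'gdeegbfcbac'

[1, 16, 15, 2, 12, 6, 17, 14, 4, 3, 8, 0, 9, 10, 13, 11, 5, 7]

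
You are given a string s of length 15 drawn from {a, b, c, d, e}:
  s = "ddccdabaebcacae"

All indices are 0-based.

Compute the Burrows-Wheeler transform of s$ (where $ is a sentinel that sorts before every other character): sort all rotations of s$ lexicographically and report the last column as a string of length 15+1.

rank  rotation          last
    0  $ddccdabaebcacae  e
    1  abaebcacae$ddccd  d
    2  acae$ddccdabaebc  c
    3  ae$ddccdabaebcac  c
    4  aebcacae$ddccdab  b
    5  baebcacae$ddccda  a
    6  bcacae$ddccdabae  e
    7  cacae$ddccdabaeb  b
    8  cae$ddccdabaebca  a
    9  ccdabaebcacae$dd  d
   10  cdabaebcacae$ddc  c
   11  dabaebcacae$ddcc  c
   12  dccdabaebcacae$d  d
   13  ddccdabaebcacae$  $
   14  e$ddccdabaebcaca  a
   15  ebcacae$ddccdaba  a

edccbaebadccd$aa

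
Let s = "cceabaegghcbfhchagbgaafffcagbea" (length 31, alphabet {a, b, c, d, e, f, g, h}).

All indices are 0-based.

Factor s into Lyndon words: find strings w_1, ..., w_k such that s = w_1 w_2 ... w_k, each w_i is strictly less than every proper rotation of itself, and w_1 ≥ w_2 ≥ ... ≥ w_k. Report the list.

["cce", "abaegghcbfhchagbg", "aafffcagbe", "a"]

emit factor 1: 'cce' (i=0, period=3)
emit factor 2: 'abaegghcbfhchagbg' (i=3, period=17)
emit factor 3: 'aafffcagbe' (i=20, period=10)
emit factor 4: 'a' (i=30, period=1)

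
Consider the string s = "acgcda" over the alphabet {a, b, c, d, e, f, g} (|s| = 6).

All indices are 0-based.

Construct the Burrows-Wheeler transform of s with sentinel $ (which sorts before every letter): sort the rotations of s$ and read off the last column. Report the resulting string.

ad$gacc

rank  rotation last
    0  $acgcda  a
    1  a$acgcd  d
    2  acgcda$  $
    3  cda$acg  g
    4  cgcda$a  a
    5  da$acgc  c
    6  gcda$ac  c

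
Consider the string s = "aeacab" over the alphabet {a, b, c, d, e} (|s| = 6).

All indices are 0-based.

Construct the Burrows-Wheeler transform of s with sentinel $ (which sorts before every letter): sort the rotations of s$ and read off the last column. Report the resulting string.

bce$aaa

rank  rotation last
    0  $aeacab  b
    1  ab$aeac  c
    2  acab$ae  e
    3  aeacab$  $
    4  b$aeaca  a
    5  cab$aea  a
    6  eacab$a  a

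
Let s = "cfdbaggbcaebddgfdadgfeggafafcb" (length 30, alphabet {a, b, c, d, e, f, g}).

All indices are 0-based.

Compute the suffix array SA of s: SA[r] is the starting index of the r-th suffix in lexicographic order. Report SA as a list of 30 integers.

[17, 9, 24, 26, 4, 29, 3, 7, 11, 8, 28, 0, 16, 2, 12, 13, 18, 10, 21, 25, 27, 15, 1, 20, 23, 6, 14, 19, 22, 5]

sorted suffixes:
  #0 SA[0]=17  'adgfeggafafcb'
  #1 SA[1]=9  'aebddgfdadgfeggafafcb'
  #2 SA[2]=24  'afafcb'
  #3 SA[3]=26  'afcb'
  #4 SA[4]=4  'aggbcaebddgfdadgfeggafafcb'
  #5 SA[5]=29  'b'
  #6 SA[6]=3  'baggbcaebddgfdadgfeggafafcb'
  #7 SA[7]=7  'bcaebddgfdadgfeggafafcb'
  #8 SA[8]=11  'bddgfdadgfeggafafcb'
  #9 SA[9]=8  'caebddgfdadgfeggafafcb'
  #10 SA[10]=28  'cb'
  #11 SA[11]=0  'cfdbaggbcaebddgfdadgfeggafafcb'
  #12 SA[12]=16  'dadgfeggafafcb'
  #13 SA[13]=2  'dbaggbcaebddgfdadgfeggafafcb'
  #14 SA[14]=12  'ddgfdadgfeggafafcb'
  #15 SA[15]=13  'dgfdadgfeggafafcb'
  #16 SA[16]=18  'dgfeggafafcb'
  #17 SA[17]=10  'ebddgfdadgfeggafafcb'
  #18 SA[18]=21  'eggafafcb'
  #19 SA[19]=25  'fafcb'
  #20 SA[20]=27  'fcb'
  #21 SA[21]=15  'fdadgfeggafafcb'
  #22 SA[22]=1  'fdbaggbcaebddgfdadgfeggafafcb'
  #23 SA[23]=20  'feggafafcb'
  #24 SA[24]=23  'gafafcb'
  #25 SA[25]=6  'gbcaebddgfdadgfeggafafcb'
  #26 SA[26]=14  'gfdadgfeggafafcb'
  #27 SA[27]=19  'gfeggafafcb'
  #28 SA[28]=22  'ggafafcb'
  #29 SA[29]=5  'ggbcaebddgfdadgfeggafafcb'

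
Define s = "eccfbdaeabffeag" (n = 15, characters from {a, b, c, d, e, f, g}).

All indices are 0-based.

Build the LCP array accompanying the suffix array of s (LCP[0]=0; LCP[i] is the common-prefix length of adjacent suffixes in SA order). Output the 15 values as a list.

rank | idx | suffix
   0 |   8 | abffeag
   1 |   6 | aeabffeag
   2 |  13 | ag
   3 |   4 | bdaeabffeag
   4 |   9 | bffeag
   5 |   1 | ccfbdaeabffeag
   6 |   2 | cfbdaeabffeag
   7 |   5 | daeabffeag
   8 |   7 | eabffeag
   9 |  12 | eag
  10 |   0 | eccfbdaeabffeag
  11 |   3 | fbdaeabffeag
  12 |  11 | feag
  13 |  10 | ffeag
  14 |  14 | g

SA = [8, 6, 13, 4, 9, 1, 2, 5, 7, 12, 0, 3, 11, 10, 14]
i: (SA[i-1],SA[i]) lcp shared
  1: (8,6) 1 'a'
  2: (6,13) 1 'a'
  3: (13,4) 0 ''
  4: (4,9) 1 'b'
  5: (9,1) 0 ''
  6: (1,2) 1 'c'
  7: (2,5) 0 ''
  8: (5,7) 0 ''
  9: (7,12) 2 'ea'
  10: (12,0) 1 'e'
  11: (0,3) 0 ''
  12: (3,11) 1 'f'
  13: (11,10) 1 'f'
  14: (10,14) 0 ''

[0, 1, 1, 0, 1, 0, 1, 0, 0, 2, 1, 0, 1, 1, 0]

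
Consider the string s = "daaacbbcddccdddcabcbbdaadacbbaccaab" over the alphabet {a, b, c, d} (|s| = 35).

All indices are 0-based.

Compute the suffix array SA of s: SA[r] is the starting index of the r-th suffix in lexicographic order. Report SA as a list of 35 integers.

[1, 32, 2, 22, 33, 16, 25, 3, 29, 23, 34, 28, 27, 5, 19, 17, 6, 20, 31, 15, 26, 4, 18, 30, 10, 7, 11, 0, 21, 24, 14, 9, 13, 8, 12]

rank→(start, suffix):
  0 → (1, 'aaacbbcddccdddcabcbbdaadacbbaccaab')
  1 → (32, 'aab')
  2 → (2, 'aacbbcddccdddcabcbbdaadacbbaccaab')
  3 → (22, 'aadacbbaccaab')
  4 → (33, 'ab')
  5 → (16, 'abcbbdaadacbbaccaab')
  6 → (25, 'acbbaccaab')
  7 → (3, 'acbbcddccdddcabcbbdaadacbbaccaab')
  8 → (29, 'accaab')
  9 → (23, 'adacbbaccaab')
  10 → (34, 'b')
  11 → (28, 'baccaab')
  12 → (27, 'bbaccaab')
  13 → (5, 'bbcddccdddcabcbbdaadacbbaccaab')
  14 → (19, 'bbdaadacbbaccaab')
  15 → (17, 'bcbbdaadacbbaccaab')
  16 → (6, 'bcddccdddcabcbbdaadacbbaccaab')
  17 → (20, 'bdaadacbbaccaab')
  18 → (31, 'caab')
  19 → (15, 'cabcbbdaadacbbaccaab')
  20 → (26, 'cbbaccaab')
  21 → (4, 'cbbcddccdddcabcbbdaadacbbaccaab')
  22 → (18, 'cbbdaadacbbaccaab')
  23 → (30, 'ccaab')
  24 → (10, 'ccdddcabcbbdaadacbbaccaab')
  25 → (7, 'cddccdddcabcbbdaadacbbaccaab')
  26 → (11, 'cdddcabcbbdaadacbbaccaab')
  27 → (0, 'daaacbbcddccdddcabcbbdaadacbbaccaab')
  28 → (21, 'daadacbbaccaab')
  29 → (24, 'dacbbaccaab')
  30 → (14, 'dcabcbbdaadacbbaccaab')
  31 → (9, 'dccdddcabcbbdaadacbbaccaab')
  32 → (13, 'ddcabcbbdaadacbbaccaab')
  33 → (8, 'ddccdddcabcbbdaadacbbaccaab')
  34 → (12, 'dddcabcbbdaadacbbaccaab')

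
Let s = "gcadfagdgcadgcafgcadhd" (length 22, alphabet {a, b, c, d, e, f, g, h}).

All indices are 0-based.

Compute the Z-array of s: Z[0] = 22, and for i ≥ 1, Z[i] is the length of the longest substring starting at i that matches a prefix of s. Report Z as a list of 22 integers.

Z[0]=22
i=1: i≥r, start 0; Z[1]=0
i=2: i≥r, start 0; Z[2]=0
i=3: i≥r, start 0; Z[3]=0
i=4: i≥r, start 0; Z[4]=0
i=5: i≥r, start 0; Z[5]=0
i=6: i≥r, start 0; Z[6]=1 scan→box=[6,7)
i=7: i≥r, start 0; Z[7]=0
i=8: i≥r, start 0; Z[8]=4 scan→box=[8,12)
i=9: min(r-i=3, Z[1]=0)=0; Z[9]=0
i=10: min(r-i=2, Z[2]=0)=0; Z[10]=0
i=11: min(r-i=1, Z[3]=0)=0; Z[11]=0
i=12: i≥r, start 0; Z[12]=3 scan→box=[12,15)
i=13: min(r-i=2, Z[1]=0)=0; Z[13]=0
i=14: min(r-i=1, Z[2]=0)=0; Z[14]=0
i=15: i≥r, start 0; Z[15]=0
i=16: i≥r, start 0; Z[16]=4 scan→box=[16,20)
i=17: min(r-i=3, Z[1]=0)=0; Z[17]=0
i=18: min(r-i=2, Z[2]=0)=0; Z[18]=0
i=19: min(r-i=1, Z[3]=0)=0; Z[19]=0
i=20: i≥r, start 0; Z[20]=0
i=21: i≥r, start 0; Z[21]=0

[22, 0, 0, 0, 0, 0, 1, 0, 4, 0, 0, 0, 3, 0, 0, 0, 4, 0, 0, 0, 0, 0]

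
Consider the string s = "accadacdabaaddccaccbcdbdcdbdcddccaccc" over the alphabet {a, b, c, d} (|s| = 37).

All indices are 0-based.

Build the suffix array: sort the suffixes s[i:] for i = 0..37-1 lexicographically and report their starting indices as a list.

rank | idx | suffix
   0 |  10 | aaddccaccbcdbdcdbdcddccaccc
   1 |   8 | abaaddccaccbcdbdcdbdcddccaccc
   2 |   0 | accadacdabaaddccaccbcdbdcdbdcddccaccc
   3 |  16 | accbcdbdcdbdcddccaccc
   4 |  33 | accc
   5 |   5 | acdabaaddccaccbcdbdcdbdcddccaccc
   6 |   3 | adacdabaaddccaccbcdbdcdbdcddccaccc
   7 |  11 | addccaccbcdbdcdbdcddccaccc
   8 |   9 | baaddccaccbcdbdcdbdcddccaccc
   9 |  19 | bcdbdcdbdcddccaccc
  10 |  22 | bdcdbdcddccaccc
  11 |  26 | bdcddccaccc
  12 |  36 | c
  13 |  15 | caccbcdbdcdbdcddccaccc
  14 |  32 | caccc
  15 |   2 | cadacdabaaddccaccbcdbdcdbdcddccaccc
  16 |  18 | cbcdbdcdbdcddccaccc
  17 |  35 | cc
  18 |  14 | ccaccbcdbdcdbdcddccaccc
  19 |  31 | ccaccc
  20 |   1 | ccadacdabaaddccaccbcdbdcdbdcddccaccc
  21 |  17 | ccbcdbdcdbdcddccaccc
  22 |  34 | ccc
  23 |   6 | cdabaaddccaccbcdbdcdbdcddccaccc
  24 |  20 | cdbdcdbdcddccaccc
  25 |  24 | cdbdcddccaccc
  26 |  28 | cddccaccc
  27 |   7 | dabaaddccaccbcdbdcdbdcddccaccc
  28 |   4 | dacdabaaddccaccbcdbdcdbdcddccaccc
  29 |  21 | dbdcdbdcddccaccc
  30 |  25 | dbdcddccaccc
  31 |  13 | dccaccbcdbdcdbdcddccaccc
  32 |  30 | dccaccc
  33 |  23 | dcdbdcddccaccc
  34 |  27 | dcddccaccc
  35 |  12 | ddccaccbcdbdcdbdcddccaccc
  36 |  29 | ddccaccc

[10, 8, 0, 16, 33, 5, 3, 11, 9, 19, 22, 26, 36, 15, 32, 2, 18, 35, 14, 31, 1, 17, 34, 6, 20, 24, 28, 7, 4, 21, 25, 13, 30, 23, 27, 12, 29]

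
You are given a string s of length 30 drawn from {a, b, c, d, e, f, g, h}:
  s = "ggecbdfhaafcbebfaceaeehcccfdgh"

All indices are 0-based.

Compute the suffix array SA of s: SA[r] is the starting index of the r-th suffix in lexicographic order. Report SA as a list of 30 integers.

[8, 16, 19, 9, 4, 12, 14, 3, 11, 23, 24, 17, 25, 5, 27, 18, 13, 2, 20, 21, 15, 10, 26, 6, 1, 0, 28, 29, 7, 22]

sorted suffixes:
  #0 SA[0]=8  'aafcbebfaceaeehcccfdgh'
  #1 SA[1]=16  'aceaeehcccfdgh'
  #2 SA[2]=19  'aeehcccfdgh'
  #3 SA[3]=9  'afcbebfaceaeehcccfdgh'
  #4 SA[4]=4  'bdfhaafcbebfaceaeehcccfdgh'
  #5 SA[5]=12  'bebfaceaeehcccfdgh'
  #6 SA[6]=14  'bfaceaeehcccfdgh'
  #7 SA[7]=3  'cbdfhaafcbebfaceaeehcccfdgh'
  #8 SA[8]=11  'cbebfaceaeehcccfdgh'
  #9 SA[9]=23  'cccfdgh'
  #10 SA[10]=24  'ccfdgh'
  #11 SA[11]=17  'ceaeehcccfdgh'
  #12 SA[12]=25  'cfdgh'
  #13 SA[13]=5  'dfhaafcbebfaceaeehcccfdgh'
  #14 SA[14]=27  'dgh'
  #15 SA[15]=18  'eaeehcccfdgh'
  #16 SA[16]=13  'ebfaceaeehcccfdgh'
  #17 SA[17]=2  'ecbdfhaafcbebfaceaeehcccfdgh'
  #18 SA[18]=20  'eehcccfdgh'
  #19 SA[19]=21  'ehcccfdgh'
  #20 SA[20]=15  'faceaeehcccfdgh'
  #21 SA[21]=10  'fcbebfaceaeehcccfdgh'
  #22 SA[22]=26  'fdgh'
  #23 SA[23]=6  'fhaafcbebfaceaeehcccfdgh'
  #24 SA[24]=1  'gecbdfhaafcbebfaceaeehcccfdgh'
  #25 SA[25]=0  'ggecbdfhaafcbebfaceaeehcccfdgh'
  #26 SA[26]=28  'gh'
  #27 SA[27]=29  'h'
  #28 SA[28]=7  'haafcbebfaceaeehcccfdgh'
  #29 SA[29]=22  'hcccfdgh'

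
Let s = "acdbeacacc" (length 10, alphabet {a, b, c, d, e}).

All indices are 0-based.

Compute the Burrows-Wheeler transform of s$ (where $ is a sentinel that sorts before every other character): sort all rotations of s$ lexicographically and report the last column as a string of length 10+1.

rank  rotation     last
    0  $acdbeacacc  c
    1  acacc$acdbe  e
    2  acc$acdbeac  c
    3  acdbeacacc$  $
    4  beacacc$acd  d
    5  c$acdbeacac  c
    6  cacc$acdbea  a
    7  cc$acdbeaca  a
    8  cdbeacacc$a  a
    9  dbeacacc$ac  c
   10  eacacc$acdb  b

cec$dcaaacb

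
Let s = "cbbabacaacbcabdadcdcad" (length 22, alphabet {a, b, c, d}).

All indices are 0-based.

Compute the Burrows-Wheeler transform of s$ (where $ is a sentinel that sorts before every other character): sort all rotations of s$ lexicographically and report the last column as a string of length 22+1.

rank  rotation                 last
    0  $cbbabacaacbcabdadcdcad  d
    1  aacbcabdadcdcad$cbbabac  c
    2  abacaacbcabdadcdcad$cbb  b
    3  abdadcdcad$cbbabacaacbc  c
    4  acaacbcabdadcdcad$cbbab  b
    5  acbcabdadcdcad$cbbabaca  a
    6  ad$cbbabacaacbcabdadcdc  c
    7  adcdcad$cbbabacaacbcabd  d
    8  babacaacbcabdadcdcad$cb  b
    9  bacaacbcabdadcdcad$cbba  a
   10  bbabacaacbcabdadcdcad$c  c
   11  bcabdadcdcad$cbbabacaac  c
   12  bdadcdcad$cbbabacaacbca  a
   13  caacbcabdadcdcad$cbbaba  a
   14  cabdadcdcad$cbbabacaacb  b
   15  cad$cbbabacaacbcabdadcd  d
   16  cbbabacaacbcabdadcdcad$  $
   17  cbcabdadcdcad$cbbabacaa  a
   18  cdcad$cbbabacaacbcabdad  d
   19  d$cbbabacaacbcabdadcdca  a
   20  dadcdcad$cbbabacaacbcab  b
   21  dcad$cbbabacaacbcabdadc  c
   22  dcdcad$cbbabacaacbcabda  a

dcbcbacdbaccaabd$adabca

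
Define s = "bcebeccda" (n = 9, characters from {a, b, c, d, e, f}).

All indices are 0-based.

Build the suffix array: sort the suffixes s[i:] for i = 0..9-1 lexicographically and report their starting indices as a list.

rank→(start, suffix):
  0 → (8, 'a')
  1 → (0, 'bcebeccda')
  2 → (3, 'beccda')
  3 → (5, 'ccda')
  4 → (6, 'cda')
  5 → (1, 'cebeccda')
  6 → (7, 'da')
  7 → (2, 'ebeccda')
  8 → (4, 'eccda')

[8, 0, 3, 5, 6, 1, 7, 2, 4]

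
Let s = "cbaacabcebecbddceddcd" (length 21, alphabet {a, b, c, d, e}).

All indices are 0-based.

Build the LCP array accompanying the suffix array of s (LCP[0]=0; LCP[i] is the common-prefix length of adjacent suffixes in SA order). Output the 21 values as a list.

rank→(start, suffix):
  0 → (2, 'aacabcebecbddceddcd')
  1 → (5, 'abcebecbddceddcd')
  2 → (3, 'acabcebecbddceddcd')
  3 → (1, 'baacabcebecbddceddcd')
  4 → (6, 'bcebecbddceddcd')
  5 → (12, 'bddceddcd')
  6 → (9, 'becbddceddcd')
  7 → (4, 'cabcebecbddceddcd')
  8 → (0, 'cbaacabcebecbddceddcd')
  9 → (11, 'cbddceddcd')
  10 → (19, 'cd')
  11 → (7, 'cebecbddceddcd')
  12 → (15, 'ceddcd')
  13 → (20, 'd')
  14 → (18, 'dcd')
  15 → (14, 'dceddcd')
  16 → (17, 'ddcd')
  17 → (13, 'ddceddcd')
  18 → (8, 'ebecbddceddcd')
  19 → (10, 'ecbddceddcd')
  20 → (16, 'eddcd')

SA = [2, 5, 3, 1, 6, 12, 9, 4, 0, 11, 19, 7, 15, 20, 18, 14, 17, 13, 8, 10, 16]
i: (SA[i-1],SA[i]) lcp shared
  1: (2,5) 1 'a'
  2: (5,3) 1 'a'
  3: (3,1) 0 ''
  4: (1,6) 1 'b'
  5: (6,12) 1 'b'
  6: (12,9) 1 'b'
  7: (9,4) 0 ''
  8: (4,0) 1 'c'
  9: (0,11) 2 'cb'
  10: (11,19) 1 'c'
  11: (19,7) 1 'c'
  12: (7,15) 2 'ce'
  13: (15,20) 0 ''
  14: (20,18) 1 'd'
  15: (18,14) 2 'dc'
  16: (14,17) 1 'd'
  17: (17,13) 3 'ddc'
  18: (13,8) 0 ''
  19: (8,10) 1 'e'
  20: (10,16) 1 'e'

[0, 1, 1, 0, 1, 1, 1, 0, 1, 2, 1, 1, 2, 0, 1, 2, 1, 3, 0, 1, 1]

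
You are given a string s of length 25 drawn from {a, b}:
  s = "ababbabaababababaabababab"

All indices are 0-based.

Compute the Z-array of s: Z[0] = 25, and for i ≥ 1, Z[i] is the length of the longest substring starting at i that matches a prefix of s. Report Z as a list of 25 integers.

Z[0]=25
i=1: outside box; Z[1]=0
i=2: outside box; Z[2]=2 scan→box=[2,4)
i=3: min(r-i=1, Z[1]=0)=0; Z[3]=0
i=4: outside box; Z[4]=0
i=5: outside box; Z[5]=3 scan→box=[5,8)
i=6: min(r-i=2, Z[1]=0)=0; Z[6]=0
i=7: min(r-i=1, Z[2]=2)=1; Z[7]=1
i=8: outside box; Z[8]=4 scan→box=[8,12)
i=9: min(r-i=3, Z[1]=0)=0; Z[9]=0
i=10: min(r-i=2, Z[2]=2)=2; Z[10]=4 scan→box=[10,14)
i=11: min(r-i=3, Z[1]=0)=0; Z[11]=0
i=12: min(r-i=2, Z[2]=2)=2; Z[12]=4 scan→box=[12,16)
i=13: min(r-i=3, Z[1]=0)=0; Z[13]=0
i=14: min(r-i=2, Z[2]=2)=2; Z[14]=3 scan→box=[14,17)
i=15: min(r-i=2, Z[1]=0)=0; Z[15]=0
i=16: min(r-i=1, Z[2]=2)=1; Z[16]=1
i=17: outside box; Z[17]=4 scan→box=[17,21)
i=18: min(r-i=3, Z[1]=0)=0; Z[18]=0
i=19: min(r-i=2, Z[2]=2)=2; Z[19]=4 scan→box=[19,23)
i=20: min(r-i=3, Z[1]=0)=0; Z[20]=0
i=21: min(r-i=2, Z[2]=2)=2; Z[21]=4 scan→box=[21,25)
i=22: min(r-i=3, Z[1]=0)=0; Z[22]=0
i=23: min(r-i=2, Z[2]=2)=2; Z[23]=2
i=24: min(r-i=1, Z[3]=0)=0; Z[24]=0

[25, 0, 2, 0, 0, 3, 0, 1, 4, 0, 4, 0, 4, 0, 3, 0, 1, 4, 0, 4, 0, 4, 0, 2, 0]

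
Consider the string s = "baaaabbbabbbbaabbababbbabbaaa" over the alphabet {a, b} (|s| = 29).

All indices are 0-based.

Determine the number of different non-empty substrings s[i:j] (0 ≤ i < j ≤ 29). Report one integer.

346

sorted suffixes:
  #0 SA[0]=28  'a'
  #1 SA[1]=27  'aa'
  #2 SA[2]=26  'aaa'
  #3 SA[3]=1  'aaaabbbabbbbaabbababbbabbaaa'
  #4 SA[4]=2  'aaabbbabbbbaabbababbbabbaaa'
  #5 SA[5]=13  'aabbababbbabbaaa'
  #6 SA[6]=3  'aabbbabbbbaabbababbbabbaaa'
  #7 SA[7]=17  'ababbbabbaaa'
  #8 SA[8]=23  'abbaaa'
  #9 SA[9]=14  'abbababbbabbaaa'
  #10 SA[10]=19  'abbbabbaaa'
  #11 SA[11]=4  'abbbabbbbaabbababbbabbaaa'
  #12 SA[12]=8  'abbbbaabbababbbabbaaa'
  #13 SA[13]=25  'baaa'
  #14 SA[14]=0  'baaaabbbabbbbaabbababbbabbaaa'
  #15 SA[15]=12  'baabbababbbabbaaa'
  #16 SA[16]=16  'bababbbabbaaa'
  #17 SA[17]=22  'babbaaa'
  #18 SA[18]=18  'babbbabbaaa'
  #19 SA[19]=7  'babbbbaabbababbbabbaaa'
  #20 SA[20]=24  'bbaaa'
  #21 SA[21]=11  'bbaabbababbbabbaaa'
  #22 SA[22]=15  'bbababbbabbaaa'
  #23 SA[23]=21  'bbabbaaa'
  #24 SA[24]=6  'bbabbbbaabbababbbabbaaa'
  #25 SA[25]=10  'bbbaabbababbbabbaaa'
  #26 SA[26]=20  'bbbabbaaa'
  #27 SA[27]=5  'bbbabbbbaabbababbbabbaaa'
  #28 SA[28]=9  'bbbbaabbababbbabbaaa'

SA = [28, 27, 26, 1, 2, 13, 3, 17, 23, 14, 19, 4, 8, 25, 0, 12, 16, 22, 18, 7, 24, 11, 15, 21, 6, 10, 20, 5, 9]
[i] adj suffixes → lcp
  [1] 28/27 → 1 ('a')
  [2] 27/26 → 2 ('aa')
  [3] 26/1 → 3 ('aaa')
  [4] 1/2 → 3 ('aaa')
  [5] 2/13 → 2 ('aa')
  [6] 13/3 → 4 ('aabb')
  [7] 3/17 → 1 ('a')
  [8] 17/23 → 2 ('ab')
  [9] 23/14 → 4 ('abba')
  [10] 14/19 → 3 ('abb')
  [11] 19/4 → 7 ('abbbabb')
  [12] 4/8 → 4 ('abbb')
  [13] 8/25 → 0 ('')
  [14] 25/0 → 4 ('baaa')
  [15] 0/12 → 3 ('baa')
  [16] 12/16 → 2 ('ba')
  [17] 16/22 → 3 ('bab')
  [18] 22/18 → 4 ('babb')
  [19] 18/7 → 5 ('babbb')
  [20] 7/24 → 1 ('b')
  [21] 24/11 → 4 ('bbaa')
  [22] 11/15 → 3 ('bba')
  [23] 15/21 → 4 ('bbab')
  [24] 21/6 → 5 ('bbabb')
  [25] 6/10 → 2 ('bb')
  [26] 10/20 → 4 ('bbba')
  [27] 20/5 → 6 ('bbbabb')
  [28] 5/9 → 3 ('bbb')

n(n+1)/2 = 29·30/2 = 435
Σ LCP = 0 + 1 + 2 + 3 + 3 + 2 + 4 + 1 + 2 + 4 + 3 + 7 + 4 + 0 + 4 + 3 + 2 + 3 + 4 + 5 + 1 + 4 + 3 + 4 + 5 + 2 + 4 + 6 + 3 = 89
distinct = 435 − 89 = 346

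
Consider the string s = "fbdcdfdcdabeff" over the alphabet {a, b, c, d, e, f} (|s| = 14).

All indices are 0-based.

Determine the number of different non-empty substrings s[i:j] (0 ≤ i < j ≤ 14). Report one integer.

sorted suffixes:
  #0 SA[0]=9  'abeff'
  #1 SA[1]=1  'bdcdfdcdabeff'
  #2 SA[2]=10  'beff'
  #3 SA[3]=7  'cdabeff'
  #4 SA[4]=3  'cdfdcdabeff'
  #5 SA[5]=8  'dabeff'
  #6 SA[6]=6  'dcdabeff'
  #7 SA[7]=2  'dcdfdcdabeff'
  #8 SA[8]=4  'dfdcdabeff'
  #9 SA[9]=11  'eff'
  #10 SA[10]=13  'f'
  #11 SA[11]=0  'fbdcdfdcdabeff'
  #12 SA[12]=5  'fdcdabeff'
  #13 SA[13]=12  'ff'

SA = [9, 1, 10, 7, 3, 8, 6, 2, 4, 11, 13, 0, 5, 12]
i: (SA[i-1],SA[i]) lcp shared
  1: (9,1) 0 ''
  2: (1,10) 1 'b'
  3: (10,7) 0 ''
  4: (7,3) 2 'cd'
  5: (3,8) 0 ''
  6: (8,6) 1 'd'
  7: (6,2) 3 'dcd'
  8: (2,4) 1 'd'
  9: (4,11) 0 ''
  10: (11,13) 0 ''
  11: (13,0) 1 'f'
  12: (0,5) 1 'f'
  13: (5,12) 1 'f'

n(n+1)/2 = 14·15/2 = 105
Σ LCP = 0 + 0 + 1 + 0 + 2 + 0 + 1 + 3 + 1 + 0 + 0 + 1 + 1 + 1 = 11
distinct = 105 − 11 = 94

94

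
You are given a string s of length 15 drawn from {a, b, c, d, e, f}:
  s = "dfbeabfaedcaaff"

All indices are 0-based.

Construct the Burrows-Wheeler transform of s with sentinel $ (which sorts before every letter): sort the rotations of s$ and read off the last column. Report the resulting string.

rank  rotation          last
    0  $dfbeabfaedcaaff  f
    1  aaff$dfbeabfaedc  c
    2  abfaedcaaff$dfbe  e
    3  aedcaaff$dfbeabf  f
    4  aff$dfbeabfaedca  a
    5  beabfaedcaaff$df  f
    6  bfaedcaaff$dfbea  a
    7  caaff$dfbeabfaed  d
    8  dcaaff$dfbeabfae  e
    9  dfbeabfaedcaaff$  $
   10  eabfaedcaaff$dfb  b
   11  edcaaff$dfbeabfa  a
   12  f$dfbeabfaedcaaf  f
   13  faedcaaff$dfbeab  b
   14  fbeabfaedcaaff$d  d
   15  ff$dfbeabfaedcaa  a

fcefafade$bafbda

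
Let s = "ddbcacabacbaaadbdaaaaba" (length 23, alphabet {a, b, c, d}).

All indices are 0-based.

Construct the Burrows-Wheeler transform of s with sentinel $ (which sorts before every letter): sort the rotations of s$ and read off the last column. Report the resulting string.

rank  rotation                  last
    0  $ddbcacabacbaaadbdaaaaba  a
    1  a$ddbcacabacbaaadbdaaaab  b
    2  aaaaba$ddbcacabacbaaadbd  d
    3  aaaba$ddbcacabacbaaadbda  a
    4  aaadbdaaaaba$ddbcacabacb  b
    5  aaba$ddbcacabacbaaadbdaa  a
    6  aadbdaaaaba$ddbcacabacba  a
    7  aba$ddbcacabacbaaadbdaaa  a
    8  abacbaaadbdaaaaba$ddbcac  c
    9  acabacbaaadbdaaaaba$ddbc  c
   10  acbaaadbdaaaaba$ddbcacab  b
   11  adbdaaaaba$ddbcacabacbaa  a
   12  ba$ddbcacabacbaaadbdaaaa  a
   13  baaadbdaaaaba$ddbcacabac  c
   14  bacbaaadbdaaaaba$ddbcaca  a
   15  bcacabacbaaadbdaaaaba$dd  d
   16  bdaaaaba$ddbcacabacbaaad  d
   17  cabacbaaadbdaaaaba$ddbca  a
   18  cacabacbaaadbdaaaaba$ddb  b
   19  cbaaadbdaaaaba$ddbcacaba  a
   20  daaaaba$ddbcacabacbaaadb  b
   21  dbcacabacbaaadbdaaaaba$d  d
   22  dbdaaaaba$ddbcacabacbaaa  a
   23  ddbcacabacbaaadbdaaaaba$  $

abdabaaaccbaacaddababda$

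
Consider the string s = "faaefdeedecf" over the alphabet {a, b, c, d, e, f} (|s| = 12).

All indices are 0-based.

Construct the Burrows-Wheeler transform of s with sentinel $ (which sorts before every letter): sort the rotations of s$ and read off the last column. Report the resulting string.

ffaeefdedac$e

rank  rotation       last
    0  $faaefdeedecf  f
    1  aaefdeedecf$f  f
    2  aefdeedecf$fa  a
    3  cf$faaefdeede  e
    4  decf$faaefdee  e
    5  deedecf$faaef  f
    6  ecf$faaefdeed  d
    7  edecf$faaefde  e
    8  eedecf$faaefd  d
    9  efdeedecf$faa  a
   10  f$faaefdeedec  c
   11  faaefdeedecf$  $
   12  fdeedecf$faae  e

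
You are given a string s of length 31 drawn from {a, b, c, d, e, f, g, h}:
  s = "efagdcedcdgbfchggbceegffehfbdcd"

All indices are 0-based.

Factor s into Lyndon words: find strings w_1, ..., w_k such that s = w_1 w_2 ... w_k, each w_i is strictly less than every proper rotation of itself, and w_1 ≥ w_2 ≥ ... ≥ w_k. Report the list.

["ef", "agdcedcdgbfchggbceegffehfbdcd"]

emit factor 1: 'ef' (i=0, period=2)
emit factor 2: 'agdcedcdgbfchggbceegffehfbdcd' (i=2, period=29)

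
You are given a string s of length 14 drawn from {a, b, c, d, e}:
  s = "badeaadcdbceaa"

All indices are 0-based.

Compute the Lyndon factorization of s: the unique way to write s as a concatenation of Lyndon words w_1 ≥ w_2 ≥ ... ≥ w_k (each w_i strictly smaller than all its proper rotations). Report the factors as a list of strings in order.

emit factor 1: 'b' (i=0, period=1)
emit factor 2: 'ade' (i=1, period=3)
emit factor 3: 'aadcdbce' (i=4, period=8)
emit factor 4: 'a' (i=12, period=1)
emit factor 5: 'a' (i=13, period=1)

["b", "ade", "aadcdbce", "a", "a"]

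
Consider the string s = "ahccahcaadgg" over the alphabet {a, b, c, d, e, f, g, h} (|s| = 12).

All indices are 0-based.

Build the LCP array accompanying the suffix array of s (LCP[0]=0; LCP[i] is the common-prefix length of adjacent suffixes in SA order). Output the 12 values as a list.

rank | idx | suffix
   0 |   7 | aadgg
   1 |   8 | adgg
   2 |   4 | ahcaadgg
   3 |   0 | ahccahcaadgg
   4 |   6 | caadgg
   5 |   3 | cahcaadgg
   6 |   2 | ccahcaadgg
   7 |   9 | dgg
   8 |  11 | g
   9 |  10 | gg
  10 |   5 | hcaadgg
  11 |   1 | hccahcaadgg

SA = [7, 8, 4, 0, 6, 3, 2, 9, 11, 10, 5, 1]
rank  pair      lcp
   1  s[7:],s[8:]  1  'a'
   2  s[8:],s[4:]  1  'a'
   3  s[4:],s[0:]  3  'ahc'
   4  s[0:],s[6:]  0  ''
   5  s[6:],s[3:]  2  'ca'
   6  s[3:],s[2:]  1  'c'
   7  s[2:],s[9:]  0  ''
   8  s[9:],s[11:]  0  ''
   9  s[11:],s[10:]  1  'g'
  10  s[10:],s[5:]  0  ''
  11  s[5:],s[1:]  2  'hc'

[0, 1, 1, 3, 0, 2, 1, 0, 0, 1, 0, 2]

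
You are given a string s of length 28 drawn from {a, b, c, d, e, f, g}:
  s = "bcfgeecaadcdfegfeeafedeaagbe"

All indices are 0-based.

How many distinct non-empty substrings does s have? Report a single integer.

rank→(start, suffix):
  0 → (7, 'aadcdfegfeeafedeaagbe')
  1 → (23, 'aagbe')
  2 → (8, 'adcdfegfeeafedeaagbe')
  3 → (18, 'afedeaagbe')
  4 → (24, 'agbe')
  5 → (0, 'bcfgeecaadcdfegfeeafedeaagbe')
  6 → (26, 'be')
  7 → (6, 'caadcdfegfeeafedeaagbe')
  8 → (10, 'cdfegfeeafedeaagbe')
  9 → (1, 'cfgeecaadcdfegfeeafedeaagbe')
  10 → (9, 'dcdfegfeeafedeaagbe')
  11 → (21, 'deaagbe')
  12 → (11, 'dfegfeeafedeaagbe')
  13 → (27, 'e')
  14 → (22, 'eaagbe')
  15 → (17, 'eafedeaagbe')
  16 → (5, 'ecaadcdfegfeeafedeaagbe')
  17 → (20, 'edeaagbe')
  18 → (16, 'eeafedeaagbe')
  19 → (4, 'eecaadcdfegfeeafedeaagbe')
  20 → (13, 'egfeeafedeaagbe')
  21 → (19, 'fedeaagbe')
  22 → (15, 'feeafedeaagbe')
  23 → (12, 'fegfeeafedeaagbe')
  24 → (2, 'fgeecaadcdfegfeeafedeaagbe')
  25 → (25, 'gbe')
  26 → (3, 'geecaadcdfegfeeafedeaagbe')
  27 → (14, 'gfeeafedeaagbe')

SA = [7, 23, 8, 18, 24, 0, 26, 6, 10, 1, 9, 21, 11, 27, 22, 17, 5, 20, 16, 4, 13, 19, 15, 12, 2, 25, 3, 14]
[i] adj suffixes → lcp
  [1] 7/23 → 2 ('aa')
  [2] 23/8 → 1 ('a')
  [3] 8/18 → 1 ('a')
  [4] 18/24 → 1 ('a')
  [5] 24/0 → 0 ('')
  [6] 0/26 → 1 ('b')
  [7] 26/6 → 0 ('')
  [8] 6/10 → 1 ('c')
  [9] 10/1 → 1 ('c')
  [10] 1/9 → 0 ('')
  [11] 9/21 → 1 ('d')
  [12] 21/11 → 1 ('d')
  [13] 11/27 → 0 ('')
  [14] 27/22 → 1 ('e')
  [15] 22/17 → 2 ('ea')
  [16] 17/5 → 1 ('e')
  [17] 5/20 → 1 ('e')
  [18] 20/16 → 1 ('e')
  [19] 16/4 → 2 ('ee')
  [20] 4/13 → 1 ('e')
  [21] 13/19 → 0 ('')
  [22] 19/15 → 2 ('fe')
  [23] 15/12 → 2 ('fe')
  [24] 12/2 → 1 ('f')
  [25] 2/25 → 0 ('')
  [26] 25/3 → 1 ('g')
  [27] 3/14 → 1 ('g')

n(n+1)/2 = 28·29/2 = 406
Σ LCP = 0 + 2 + 1 + 1 + 1 + 0 + 1 + 0 + 1 + 1 + 0 + 1 + 1 + 0 + 1 + 2 + 1 + 1 + 1 + 2 + 1 + 0 + 2 + 2 + 1 + 0 + 1 + 1 = 26
distinct = 406 − 26 = 380

380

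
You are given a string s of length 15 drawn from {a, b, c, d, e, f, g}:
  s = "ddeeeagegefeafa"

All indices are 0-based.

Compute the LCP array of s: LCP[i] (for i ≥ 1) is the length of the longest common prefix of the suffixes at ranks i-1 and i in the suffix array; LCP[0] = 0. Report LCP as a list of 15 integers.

[0, 1, 1, 0, 1, 0, 2, 1, 2, 1, 1, 0, 1, 0, 2]

sorted suffixes:
  #0 SA[0]=14  'a'
  #1 SA[1]=12  'afa'
  #2 SA[2]=5  'agegefeafa'
  #3 SA[3]=0  'ddeeeagegefeafa'
  #4 SA[4]=1  'deeeagegefeafa'
  #5 SA[5]=11  'eafa'
  #6 SA[6]=4  'eagegefeafa'
  #7 SA[7]=3  'eeagegefeafa'
  #8 SA[8]=2  'eeeagegefeafa'
  #9 SA[9]=9  'efeafa'
  #10 SA[10]=7  'egefeafa'
  #11 SA[11]=13  'fa'
  #12 SA[12]=10  'feafa'
  #13 SA[13]=8  'gefeafa'
  #14 SA[14]=6  'gegefeafa'

SA = [14, 12, 5, 0, 1, 11, 4, 3, 2, 9, 7, 13, 10, 8, 6]
rank  pair      lcp
   1  s[14:],s[12:]  1  'a'
   2  s[12:],s[5:]  1  'a'
   3  s[5:],s[0:]  0  ''
   4  s[0:],s[1:]  1  'd'
   5  s[1:],s[11:]  0  ''
   6  s[11:],s[4:]  2  'ea'
   7  s[4:],s[3:]  1  'e'
   8  s[3:],s[2:]  2  'ee'
   9  s[2:],s[9:]  1  'e'
  10  s[9:],s[7:]  1  'e'
  11  s[7:],s[13:]  0  ''
  12  s[13:],s[10:]  1  'f'
  13  s[10:],s[8:]  0  ''
  14  s[8:],s[6:]  2  'ge'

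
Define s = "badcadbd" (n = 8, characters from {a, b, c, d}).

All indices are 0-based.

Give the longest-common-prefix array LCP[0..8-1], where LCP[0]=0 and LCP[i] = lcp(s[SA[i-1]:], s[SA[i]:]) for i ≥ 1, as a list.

sorted suffixes:
  #0 SA[0]=4  'adbd'
  #1 SA[1]=1  'adcadbd'
  #2 SA[2]=0  'badcadbd'
  #3 SA[3]=6  'bd'
  #4 SA[4]=3  'cadbd'
  #5 SA[5]=7  'd'
  #6 SA[6]=5  'dbd'
  #7 SA[7]=2  'dcadbd'

SA = [4, 1, 0, 6, 3, 7, 5, 2]
[i] adj suffixes → lcp
  [1] 4/1 → 2 ('ad')
  [2] 1/0 → 0 ('')
  [3] 0/6 → 1 ('b')
  [4] 6/3 → 0 ('')
  [5] 3/7 → 0 ('')
  [6] 7/5 → 1 ('d')
  [7] 5/2 → 1 ('d')

[0, 2, 0, 1, 0, 0, 1, 1]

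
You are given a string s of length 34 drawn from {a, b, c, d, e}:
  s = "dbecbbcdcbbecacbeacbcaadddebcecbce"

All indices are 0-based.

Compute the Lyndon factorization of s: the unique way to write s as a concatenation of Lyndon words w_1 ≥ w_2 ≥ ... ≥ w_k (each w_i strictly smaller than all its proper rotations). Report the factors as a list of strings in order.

emit factor 1: 'd' (i=0, period=1)
emit factor 2: 'bec' (i=1, period=3)
emit factor 3: 'bbcdcbbec' (i=4, period=9)
emit factor 4: 'acbe' (i=13, period=4)
emit factor 5: 'acbc' (i=17, period=4)
emit factor 6: 'aadddebcecbce' (i=21, period=13)

["d", "bec", "bbcdcbbec", "acbe", "acbc", "aadddebcecbce"]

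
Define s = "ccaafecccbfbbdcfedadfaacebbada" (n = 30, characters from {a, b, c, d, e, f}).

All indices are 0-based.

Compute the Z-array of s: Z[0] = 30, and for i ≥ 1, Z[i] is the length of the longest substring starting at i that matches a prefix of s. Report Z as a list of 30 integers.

Z[0]=30
i=1: outside box; Z[1]=1 grow→box=[1,2)
i=2: outside box; Z[2]=0
i=3: outside box; Z[3]=0
i=4: outside box; Z[4]=0
i=5: outside box; Z[5]=0
i=6: outside box; Z[6]=2 grow→box=[6,8)
i=7: min(r-i=1, Z[1]=1)=1; Z[7]=2 grow→box=[7,9)
i=8: min(r-i=1, Z[1]=1)=1; Z[8]=1
i=9: outside box; Z[9]=0
i=10: outside box; Z[10]=0
i=11: outside box; Z[11]=0
i=12: outside box; Z[12]=0
i=13: outside box; Z[13]=0
i=14: outside box; Z[14]=1 grow→box=[14,15)
i=15: outside box; Z[15]=0
i=16: outside box; Z[16]=0
i=17: outside box; Z[17]=0
i=18: outside box; Z[18]=0
i=19: outside box; Z[19]=0
i=20: outside box; Z[20]=0
i=21: outside box; Z[21]=0
i=22: outside box; Z[22]=0
i=23: outside box; Z[23]=1 grow→box=[23,24)
i=24: outside box; Z[24]=0
i=25: outside box; Z[25]=0
i=26: outside box; Z[26]=0
i=27: outside box; Z[27]=0
i=28: outside box; Z[28]=0
i=29: outside box; Z[29]=0

[30, 1, 0, 0, 0, 0, 2, 2, 1, 0, 0, 0, 0, 0, 1, 0, 0, 0, 0, 0, 0, 0, 0, 1, 0, 0, 0, 0, 0, 0]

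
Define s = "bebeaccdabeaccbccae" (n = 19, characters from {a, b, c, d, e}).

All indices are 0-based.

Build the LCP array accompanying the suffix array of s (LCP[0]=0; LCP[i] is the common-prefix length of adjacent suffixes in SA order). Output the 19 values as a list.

rank | idx | suffix
   0 |   8 | abeaccbccae
   1 |  11 | accbccae
   2 |   4 | accdabeaccbccae
   3 |  17 | ae
   4 |  14 | bccae
   5 |   9 | beaccbccae
   6 |   2 | beaccdabeaccbccae
   7 |   0 | bebeaccdabeaccbccae
   8 |  16 | cae
   9 |  13 | cbccae
  10 |  15 | ccae
  11 |  12 | ccbccae
  12 |   5 | ccdabeaccbccae
  13 |   6 | cdabeaccbccae
  14 |   7 | dabeaccbccae
  15 |  18 | e
  16 |  10 | eaccbccae
  17 |   3 | eaccdabeaccbccae
  18 |   1 | ebeaccdabeaccbccae

SA = [8, 11, 4, 17, 14, 9, 2, 0, 16, 13, 15, 12, 5, 6, 7, 18, 10, 3, 1]
[i] adj suffixes → lcp
  [1] 8/11 → 1 ('a')
  [2] 11/4 → 3 ('acc')
  [3] 4/17 → 1 ('a')
  [4] 17/14 → 0 ('')
  [5] 14/9 → 1 ('b')
  [6] 9/2 → 5 ('beacc')
  [7] 2/0 → 2 ('be')
  [8] 0/16 → 0 ('')
  [9] 16/13 → 1 ('c')
  [10] 13/15 → 1 ('c')
  [11] 15/12 → 2 ('cc')
  [12] 12/5 → 2 ('cc')
  [13] 5/6 → 1 ('c')
  [14] 6/7 → 0 ('')
  [15] 7/18 → 0 ('')
  [16] 18/10 → 1 ('e')
  [17] 10/3 → 4 ('eacc')
  [18] 3/1 → 1 ('e')

[0, 1, 3, 1, 0, 1, 5, 2, 0, 1, 1, 2, 2, 1, 0, 0, 1, 4, 1]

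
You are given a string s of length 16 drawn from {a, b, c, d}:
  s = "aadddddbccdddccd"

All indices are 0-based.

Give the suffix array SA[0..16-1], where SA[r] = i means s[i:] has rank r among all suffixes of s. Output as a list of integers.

[0, 1, 7, 13, 8, 14, 9, 15, 6, 12, 5, 11, 4, 10, 3, 2]

sorted suffixes:
  #0 SA[0]=0  'aadddddbccdddccd'
  #1 SA[1]=1  'adddddbccdddccd'
  #2 SA[2]=7  'bccdddccd'
  #3 SA[3]=13  'ccd'
  #4 SA[4]=8  'ccdddccd'
  #5 SA[5]=14  'cd'
  #6 SA[6]=9  'cdddccd'
  #7 SA[7]=15  'd'
  #8 SA[8]=6  'dbccdddccd'
  #9 SA[9]=12  'dccd'
  #10 SA[10]=5  'ddbccdddccd'
  #11 SA[11]=11  'ddccd'
  #12 SA[12]=4  'dddbccdddccd'
  #13 SA[13]=10  'dddccd'
  #14 SA[14]=3  'ddddbccdddccd'
  #15 SA[15]=2  'dddddbccdddccd'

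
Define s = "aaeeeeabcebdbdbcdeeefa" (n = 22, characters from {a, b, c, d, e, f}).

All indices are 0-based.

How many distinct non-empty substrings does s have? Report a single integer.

rank→(start, suffix):
  0 → (21, 'a')
  1 → (0, 'aaeeeeabcebdbdbcdeeefa')
  2 → (6, 'abcebdbdbcdeeefa')
  3 → (1, 'aeeeeabcebdbdbcdeeefa')
  4 → (14, 'bcdeeefa')
  5 → (7, 'bcebdbdbcdeeefa')
  6 → (12, 'bdbcdeeefa')
  7 → (10, 'bdbdbcdeeefa')
  8 → (15, 'cdeeefa')
  9 → (8, 'cebdbdbcdeeefa')
  10 → (13, 'dbcdeeefa')
  11 → (11, 'dbdbcdeeefa')
  12 → (16, 'deeefa')
  13 → (5, 'eabcebdbdbcdeeefa')
  14 → (9, 'ebdbdbcdeeefa')
  15 → (4, 'eeabcebdbdbcdeeefa')
  16 → (3, 'eeeabcebdbdbcdeeefa')
  17 → (2, 'eeeeabcebdbdbcdeeefa')
  18 → (17, 'eeefa')
  19 → (18, 'eefa')
  20 → (19, 'efa')
  21 → (20, 'fa')

SA = [21, 0, 6, 1, 14, 7, 12, 10, 15, 8, 13, 11, 16, 5, 9, 4, 3, 2, 17, 18, 19, 20]
i: (SA[i-1],SA[i]) lcp shared
  1: (21,0) 1 'a'
  2: (0,6) 1 'a'
  3: (6,1) 1 'a'
  4: (1,14) 0 ''
  5: (14,7) 2 'bc'
  6: (7,12) 1 'b'
  7: (12,10) 3 'bdb'
  8: (10,15) 0 ''
  9: (15,8) 1 'c'
  10: (8,13) 0 ''
  11: (13,11) 2 'db'
  12: (11,16) 1 'd'
  13: (16,5) 0 ''
  14: (5,9) 1 'e'
  15: (9,4) 1 'e'
  16: (4,3) 2 'ee'
  17: (3,2) 3 'eee'
  18: (2,17) 3 'eee'
  19: (17,18) 2 'ee'
  20: (18,19) 1 'e'
  21: (19,20) 0 ''

n(n+1)/2 = 22·23/2 = 253
Σ LCP = 0 + 1 + 1 + 1 + 0 + 2 + 1 + 3 + 0 + 1 + 0 + 2 + 1 + 0 + 1 + 1 + 2 + 3 + 3 + 2 + 1 + 0 = 26
distinct = 253 − 26 = 227

227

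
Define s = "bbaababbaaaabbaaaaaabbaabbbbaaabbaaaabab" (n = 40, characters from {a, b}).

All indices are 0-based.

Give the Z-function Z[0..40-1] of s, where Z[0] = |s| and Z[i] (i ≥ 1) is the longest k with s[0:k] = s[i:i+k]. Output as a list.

[40, 1, 0, 0, 1, 0, 4, 1, 0, 0, 0, 0, 4, 1, 0, 0, 0, 0, 0, 0, 5, 1, 0, 0, 2, 2, 4, 1, 0, 0, 0, 4, 1, 0, 0, 0, 0, 1, 0, 1]

Z[0]=40
i=1: outside box; Z[1]=1 scan→box=[1,2)
i=2: outside box; Z[2]=0
i=3: outside box; Z[3]=0
i=4: outside box; Z[4]=1 scan→box=[4,5)
i=5: outside box; Z[5]=0
i=6: outside box; Z[6]=4 scan→box=[6,10)
i=7: min(r-i=3, Z[1]=1)=1; Z[7]=1
i=8: min(r-i=2, Z[2]=0)=0; Z[8]=0
i=9: min(r-i=1, Z[3]=0)=0; Z[9]=0
i=10: outside box; Z[10]=0
i=11: outside box; Z[11]=0
i=12: outside box; Z[12]=4 scan→box=[12,16)
i=13: min(r-i=3, Z[1]=1)=1; Z[13]=1
i=14: min(r-i=2, Z[2]=0)=0; Z[14]=0
i=15: min(r-i=1, Z[3]=0)=0; Z[15]=0
i=16: outside box; Z[16]=0
i=17: outside box; Z[17]=0
i=18: outside box; Z[18]=0
i=19: outside box; Z[19]=0
i=20: outside box; Z[20]=5 scan→box=[20,25)
i=21: min(r-i=4, Z[1]=1)=1; Z[21]=1
i=22: min(r-i=3, Z[2]=0)=0; Z[22]=0
i=23: min(r-i=2, Z[3]=0)=0; Z[23]=0
i=24: min(r-i=1, Z[4]=1)=1; Z[24]=2 scan→box=[24,26)
i=25: min(r-i=1, Z[1]=1)=1; Z[25]=2 scan→box=[25,27)
i=26: min(r-i=1, Z[1]=1)=1; Z[26]=4 scan→box=[26,30)
i=27: min(r-i=3, Z[1]=1)=1; Z[27]=1
i=28: min(r-i=2, Z[2]=0)=0; Z[28]=0
i=29: min(r-i=1, Z[3]=0)=0; Z[29]=0
i=30: outside box; Z[30]=0
i=31: outside box; Z[31]=4 scan→box=[31,35)
i=32: min(r-i=3, Z[1]=1)=1; Z[32]=1
i=33: min(r-i=2, Z[2]=0)=0; Z[33]=0
i=34: min(r-i=1, Z[3]=0)=0; Z[34]=0
i=35: outside box; Z[35]=0
i=36: outside box; Z[36]=0
i=37: outside box; Z[37]=1 scan→box=[37,38)
i=38: outside box; Z[38]=0
i=39: outside box; Z[39]=1 scan→box=[39,40)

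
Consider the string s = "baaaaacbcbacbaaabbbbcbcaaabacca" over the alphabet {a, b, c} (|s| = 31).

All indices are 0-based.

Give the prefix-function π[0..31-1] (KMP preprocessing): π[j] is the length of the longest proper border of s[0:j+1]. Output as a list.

π[0] = 0
j=1 s[j]='a': π[1]=0 (border '')
j=2 s[j]='a': π[2]=0 (border '')
j=3 s[j]='a': π[3]=0 (border '')
j=4 s[j]='a': π[4]=0 (border '')
j=5 s[j]='a': π[5]=0 (border '')
j=6 s[j]='c': π[6]=0 (border '')
j=7 s[j]='b': π[7]=1 (border 'b')
j=8 s[j]='c': k: 1→0; π[8]=0 (border '')
j=9 s[j]='b': π[9]=1 (border 'b')
j=10 s[j]='a': π[10]=2 (border 'ba')
j=11 s[j]='c': k: 2→0; π[11]=0 (border '')
j=12 s[j]='b': π[12]=1 (border 'b')
j=13 s[j]='a': π[13]=2 (border 'ba')
j=14 s[j]='a': π[14]=3 (border 'baa')
j=15 s[j]='a': π[15]=4 (border 'baaa')
j=16 s[j]='b': k: 4→0; π[16]=1 (border 'b')
j=17 s[j]='b': k: 1→0; π[17]=1 (border 'b')
j=18 s[j]='b': k: 1→0; π[18]=1 (border 'b')
j=19 s[j]='b': k: 1→0; π[19]=1 (border 'b')
j=20 s[j]='c': k: 1→0; π[20]=0 (border '')
j=21 s[j]='b': π[21]=1 (border 'b')
j=22 s[j]='c': k: 1→0; π[22]=0 (border '')
j=23 s[j]='a': π[23]=0 (border '')
j=24 s[j]='a': π[24]=0 (border '')
j=25 s[j]='a': π[25]=0 (border '')
j=26 s[j]='b': π[26]=1 (border 'b')
j=27 s[j]='a': π[27]=2 (border 'ba')
j=28 s[j]='c': k: 2→0; π[28]=0 (border '')
j=29 s[j]='c': π[29]=0 (border '')
j=30 s[j]='a': π[30]=0 (border '')

[0, 0, 0, 0, 0, 0, 0, 1, 0, 1, 2, 0, 1, 2, 3, 4, 1, 1, 1, 1, 0, 1, 0, 0, 0, 0, 1, 2, 0, 0, 0]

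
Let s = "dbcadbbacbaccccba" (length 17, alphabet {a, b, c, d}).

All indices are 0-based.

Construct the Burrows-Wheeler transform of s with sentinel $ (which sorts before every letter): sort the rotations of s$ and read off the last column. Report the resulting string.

rank  rotation            last
    0  $dbcadbbacbaccccba  a
    1  a$dbcadbbacbaccccb  b
    2  acbaccccba$dbcadbb  b
    3  accccba$dbcadbbacb  b
    4  adbbacbaccccba$dbc  c
    5  ba$dbcadbbacbacccc  c
    6  bacbaccccba$dbcadb  b
    7  baccccba$dbcadbbac  c
    8  bbacbaccccba$dbcad  d
    9  bcadbbacbaccccba$d  d
   10  cadbbacbaccccba$db  b
   11  cba$dbcadbbacbaccc  c
   12  cbaccccba$dbcadbba  a
   13  ccba$dbcadbbacbacc  c
   14  cccba$dbcadbbacbac  c
   15  ccccba$dbcadbbacba  a
   16  dbbacbaccccba$dbca  a
   17  dbcadbbacbaccccba$  $

abbbccbcddbcaccaa$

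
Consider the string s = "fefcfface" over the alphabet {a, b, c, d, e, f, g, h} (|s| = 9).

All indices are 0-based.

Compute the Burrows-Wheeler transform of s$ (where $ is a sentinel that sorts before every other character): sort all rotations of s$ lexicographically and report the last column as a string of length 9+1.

rank  rotation    last
    0  $fefcfface  e
    1  ace$fefcff  f
    2  ce$fefcffa  a
    3  cfface$fef  f
    4  e$fefcffac  c
    5  efcfface$f  f
    6  face$fefcf  f
    7  fcfface$fe  e
    8  fefcfface$  $
    9  fface$fefc  c

efafcffe$c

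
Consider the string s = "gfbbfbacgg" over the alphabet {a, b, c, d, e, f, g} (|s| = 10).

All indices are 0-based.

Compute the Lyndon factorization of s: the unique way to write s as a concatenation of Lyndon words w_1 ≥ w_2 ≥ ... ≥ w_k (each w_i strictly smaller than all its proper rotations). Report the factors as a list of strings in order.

emit factor 1: 'g' (i=0, period=1)
emit factor 2: 'f' (i=1, period=1)
emit factor 3: 'bbf' (i=2, period=3)
emit factor 4: 'b' (i=5, period=1)
emit factor 5: 'acgg' (i=6, period=4)

["g", "f", "bbf", "b", "acgg"]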